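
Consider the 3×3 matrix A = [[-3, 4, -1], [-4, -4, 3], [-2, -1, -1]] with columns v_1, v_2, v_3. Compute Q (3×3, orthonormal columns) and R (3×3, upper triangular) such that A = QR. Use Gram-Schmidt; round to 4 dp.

Q = [[-0.5571, 0.8199, 0.1318], [-0.7428, -0.5629, 0.3625], [-0.3714, -0.1040, -0.9226]], R = [[5.3852, 1.1142, -1.2999], [0.0000, 5.6355, -2.4047], [0.0000, 0.0000, 1.8782]]

v_1 = (-3, -4, -2); ‖v_1‖ = 5.3852, so q_1 = (-0.5571, -0.7428, -0.3714).
q_1·v_2 = (-0.5571)·4 + (-0.7428)·(-4) + (-0.3714)·(-1) = 1.1142.
u_2 = v_2 − 1.1142·q_1 = (4.6207, -3.1724, -0.5862).
‖u_2‖ = 5.6355, so q_2 = (0.8199, -0.5629, -0.1040).
q_1·v_3 = (-0.5571)·(-1) + (-0.7428)·3 + (-0.3714)·(-1) = -1.2999; q_2·v_3 = 0.8199·(-1) + (-0.5629)·3 + (-0.1040)·(-1) = -2.4047.
u_3 = v_3 + 1.2999·q_1 + 2.4047·q_2 = (0.2476, 0.6808, -1.7329).
‖u_3‖ = 1.8782, so q_3 = (0.1318, 0.3625, -0.9226).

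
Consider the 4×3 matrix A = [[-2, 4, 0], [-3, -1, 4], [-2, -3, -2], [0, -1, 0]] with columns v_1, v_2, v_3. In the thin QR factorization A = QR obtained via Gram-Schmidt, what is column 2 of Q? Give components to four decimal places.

v_1 = (-2, -3, -2, 0); ‖v_1‖ = 4.1231, so e_1 = (-0.4851, -0.7276, -0.4851, 0.0000).
e_1·v_2 = (-0.4851)·4 + (-0.7276)·(-1) + (-0.4851)·(-3) + 0.0000·(-1) = 0.2425.
u_2 = v_2 − 0.2425·e_1 = (4.1176, -0.8235, -2.8824, -1.0000).
‖u_2‖ = 5.1905, so e_2 = (0.7933, -0.1587, -0.5553, -0.1927).

e_2 = (0.7933, -0.1587, -0.5553, -0.1927)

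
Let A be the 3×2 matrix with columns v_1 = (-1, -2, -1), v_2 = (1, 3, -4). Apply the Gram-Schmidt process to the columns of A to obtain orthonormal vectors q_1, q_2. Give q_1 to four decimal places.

q_1 = (-0.4082, -0.8165, -0.4082)

v_1 = (-1, -2, -1); ‖v_1‖ = 2.4495, so q_1 = (-0.4082, -0.8165, -0.4082).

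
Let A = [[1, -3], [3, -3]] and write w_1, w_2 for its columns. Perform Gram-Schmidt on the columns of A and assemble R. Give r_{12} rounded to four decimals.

r_{12} = -3.7947

w_1 = (1, 3); ‖w_1‖ = 3.1623, so q_1 = (0.3162, 0.9487).
r_{12} = q_1·w_2 = -3.7947.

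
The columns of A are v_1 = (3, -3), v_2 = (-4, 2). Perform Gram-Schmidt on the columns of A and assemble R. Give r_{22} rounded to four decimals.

r_{22} = 1.4142

v_1 = (3, -3); ‖v_1‖ = 4.2426, so q_1 = (0.7071, -0.7071).
q_1·v_2 = 0.7071·(-4) + (-0.7071)·2 = -4.2426.
u_2 = v_2 + 4.2426·q_1 = (-1.0000, -1.0000).
r_{22} = ‖u_2‖ = 1.4142.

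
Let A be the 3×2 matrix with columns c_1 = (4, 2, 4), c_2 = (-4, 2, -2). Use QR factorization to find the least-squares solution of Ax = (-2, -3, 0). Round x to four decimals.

x = (-0.6379, -0.4483)

c_1 = (4, 2, 4); ‖c_1‖ = 6.0000, so q_1 = (0.6667, 0.3333, 0.6667).
q_1·c_2 = 0.6667·(-4) + 0.3333·2 + 0.6667·(-2) = -3.3333.
u_2 = c_2 + 3.3333·q_1 = (-1.7778, 3.1111, 0.2222).
‖u_2‖ = 3.5901, so q_2 = (-0.4952, 0.8666, 0.0619).
Qᵀb = (-2.3333, -1.6094).
Back-substitute: x_2 = -1.6094/3.5901 = -0.4483.
x_1 = (-2.3333 + 3.3333·(-0.4483))/6.0000 = -0.6379.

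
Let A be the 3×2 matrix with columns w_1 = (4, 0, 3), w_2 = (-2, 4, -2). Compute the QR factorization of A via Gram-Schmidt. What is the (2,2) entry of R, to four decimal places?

w_1 = (4, 0, 3); ‖w_1‖ = 5.0000, so q_1 = (0.8000, 0.0000, 0.6000).
q_1·w_2 = 0.8000·(-2) + 0.0000·4 + 0.6000·(-2) = -2.8000.
u_2 = w_2 + 2.8000·q_1 = (0.2400, 4.0000, -0.3200).
r_{22} = ‖u_2‖ = 4.0200.

r_{22} = 4.0200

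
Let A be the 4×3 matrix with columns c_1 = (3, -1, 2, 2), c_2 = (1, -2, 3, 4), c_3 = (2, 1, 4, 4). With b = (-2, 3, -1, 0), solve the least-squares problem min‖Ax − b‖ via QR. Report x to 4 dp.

x = (-1.1268, -0.4215, 0.8234)

e_1 = c_1/‖c_1‖ = (3, -1, 2, 2)/4.2426 = (0.7071, -0.2357, 0.4714, 0.4714).
r_{12} = e_1·c_2 = 4.4783.
u_2 = c_2 − 4.4783·e_1 = (-2.1667, -0.9444, 0.8889, 1.8889).
‖u_2‖ = 3.1535, so e_2 = (-0.6871, -0.2995, 0.2819, 0.5990).
r_{13} = e_1·c_3 = 4.9497; r_{23} = e_2·c_3 = 1.8498.
u_3 = c_3 − 4.9497·e_1 − 1.8498·e_2 = (-0.2291, 2.7207, 1.1453, 0.5587).
‖u_3‖ = 3.0130, so e_3 = (-0.0760, 0.9030, 0.3801, 0.1854).
Qᵀb = (-2.5927, 0.1938, 2.4809).
Back-substitute: x_3 = 2.4809/3.0130 = 0.8234.
x_2 = (0.1938 − 1.8498·0.8234)/3.1535 = -0.4215.
x_1 = (-2.5927 − 4.4783·(-0.4215) − 4.9497·0.8234)/4.2426 = -1.1268.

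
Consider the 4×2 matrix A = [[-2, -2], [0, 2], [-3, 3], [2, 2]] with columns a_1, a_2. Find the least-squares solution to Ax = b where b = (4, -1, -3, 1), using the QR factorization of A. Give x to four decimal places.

q_1 = a_1/‖a_1‖ = (-2, 0, -3, 2)/4.1231 = (-0.4851, 0.0000, -0.7276, 0.4851).
r_{12} = q_1·a_2 = -0.2425.
u_2 = a_2 + 0.2425·q_1 = (-2.1176, 2.0000, 2.8235, 2.1176).
‖u_2‖ = 4.5762, so q_2 = (-0.4628, 0.4370, 0.6170, 0.4628).
Qᵀb = (0.7276, -3.6763).
Back-substitute: x_2 = -3.6763/4.5762 = -0.8034.
x_1 = (0.7276 + 0.2425·(-0.8034))/4.1231 = 0.1292.

x = (0.1292, -0.8034)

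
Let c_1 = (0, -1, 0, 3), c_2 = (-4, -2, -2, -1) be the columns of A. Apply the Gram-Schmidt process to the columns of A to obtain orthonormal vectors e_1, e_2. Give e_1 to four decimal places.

c_1 = (0, -1, 0, 3); ‖c_1‖ = 3.1623, so e_1 = (0.0000, -0.3162, 0.0000, 0.9487).

e_1 = (0.0000, -0.3162, 0.0000, 0.9487)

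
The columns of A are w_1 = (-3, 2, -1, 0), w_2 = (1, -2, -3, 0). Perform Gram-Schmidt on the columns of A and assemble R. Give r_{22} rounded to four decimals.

e_1 = w_1/‖w_1‖ = (-3, 2, -1, 0)/3.7417 = (-0.8018, 0.5345, -0.2673, 0.0000).
r_{12} = e_1·w_2 = -1.0690.
u_2 = w_2 + 1.0690·e_1 = (0.1429, -1.4286, -3.2857, 0.0000).
r_{22} = ‖u_2‖ = 3.5857.

r_{22} = 3.5857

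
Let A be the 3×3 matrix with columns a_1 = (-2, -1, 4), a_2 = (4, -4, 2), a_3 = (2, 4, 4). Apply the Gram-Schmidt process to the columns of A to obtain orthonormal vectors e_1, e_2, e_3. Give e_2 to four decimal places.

e_2 = (0.7380, -0.6417, 0.2086)

e_1 = a_1/‖a_1‖ = (-2, -1, 4)/4.5826 = (-0.4364, -0.2182, 0.8729).
r_{12} = e_1·a_2 = 0.8729.
u_2 = a_2 − 0.8729·e_1 = (4.3810, -3.8095, 1.2381).
‖u_2‖ = 5.9362, so e_2 = (0.7380, -0.6417, 0.2086).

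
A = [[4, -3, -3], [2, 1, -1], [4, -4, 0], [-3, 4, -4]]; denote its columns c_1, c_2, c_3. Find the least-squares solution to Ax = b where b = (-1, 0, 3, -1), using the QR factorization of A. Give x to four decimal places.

c_1 = (4, 2, 4, -3); ‖c_1‖ = 6.7082, so q_1 = (0.5963, 0.2981, 0.5963, -0.4472).
q_1·c_2 = 0.5963·(-3) + 0.2981·1 + 0.5963·(-4) + (-0.4472)·4 = -5.6647.
u_2 = c_2 + 5.6647·q_1 = (0.3778, 2.6889, -0.6222, 1.4667).
‖u_2‖ = 3.1482, so q_2 = (0.1200, 0.8541, -0.1976, 0.4659).
q_1·c_3 = 0.5963·(-3) + 0.2981·(-1) + 0.5963·0 + (-0.4472)·(-4) = -0.2981; q_2·c_3 = 0.1200·(-3) + 0.8541·(-1) + (-0.1976)·0 + 0.4659·(-4) = -3.0776.
u_3 = c_3 + 0.2981·q_1 + 3.0776·q_2 = (-2.4529, 1.7175, -0.4305, -2.6996).
‖u_3‖ = 4.0546, so q_3 = (-0.6050, 0.4236, -0.1062, -0.6658).
Qᵀb = (1.6398, -1.1788, 0.9523).
Back-substitute: x_3 = 0.9523/4.0546 = 0.2349.
x_2 = (-1.1788 + 3.0776·0.2349)/3.1482 = -0.1448.
x_1 = (1.6398 + 5.6647·(-0.1448) + 0.2981·0.2349)/6.7082 = 0.1326.

x = (0.1326, -0.1448, 0.2349)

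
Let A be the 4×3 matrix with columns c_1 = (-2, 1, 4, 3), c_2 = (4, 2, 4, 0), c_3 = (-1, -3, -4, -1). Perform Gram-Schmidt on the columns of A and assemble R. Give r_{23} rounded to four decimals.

r_{23} = -3.3826

c_1 = (-2, 1, 4, 3); ‖c_1‖ = 5.4772, so e_1 = (-0.3651, 0.1826, 0.7303, 0.5477).
e_1·c_2 = (-0.3651)·4 + 0.1826·2 + 0.7303·4 + 0.5477·0 = 1.8257.
u_2 = c_2 − 1.8257·e_1 = (4.6667, 1.6667, 2.6667, -1.0000).
‖u_2‖ = 5.7155, so e_2 = (0.8165, 0.2916, 0.4666, -0.1750).
r_{23} = e_2·c_3 = -3.3826.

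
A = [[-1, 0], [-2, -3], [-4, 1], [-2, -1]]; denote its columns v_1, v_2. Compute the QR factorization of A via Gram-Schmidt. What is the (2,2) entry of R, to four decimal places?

v_1 = (-1, -2, -4, -2); ‖v_1‖ = 5.0000, so q_1 = (-0.2000, -0.4000, -0.8000, -0.4000).
q_1·v_2 = (-0.2000)·0 + (-0.4000)·(-3) + (-0.8000)·1 + (-0.4000)·(-1) = 0.8000.
u_2 = v_2 − 0.8000·q_1 = (0.1600, -2.6800, 1.6400, -0.6800).
r_{22} = ‖u_2‖ = 3.2187.

r_{22} = 3.2187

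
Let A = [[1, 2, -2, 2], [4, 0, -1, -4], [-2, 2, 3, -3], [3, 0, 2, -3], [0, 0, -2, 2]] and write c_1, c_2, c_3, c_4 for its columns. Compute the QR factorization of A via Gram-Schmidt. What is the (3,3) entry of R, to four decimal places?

e_1 = c_1/‖c_1‖ = (1, 4, -2, 3, 0)/5.4772 = (0.1826, 0.7303, -0.3651, 0.5477, 0.0000).
r_{12} = e_1·c_2 = -0.3651.
u_2 = c_2 + 0.3651·e_1 = (2.0667, 0.2667, 1.8667, 0.2000, 0.0000).
‖u_2‖ = 2.8048, so e_2 = (0.7368, 0.0951, 0.6655, 0.0713, 0.0000).
r_{13} = e_1·c_3 = -1.0954; r_{23} = e_2·c_3 = 0.5705.
u_3 = c_3 + 1.0954·e_1 − 0.5705·e_2 = (-2.2203, -0.2542, 2.2203, 2.5593, -2.0000).
r_{33} = ‖u_3‖ = 4.5249.

r_{33} = 4.5249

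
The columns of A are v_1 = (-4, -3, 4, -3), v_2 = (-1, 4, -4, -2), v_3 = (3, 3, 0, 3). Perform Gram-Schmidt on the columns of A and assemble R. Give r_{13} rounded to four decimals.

v_1 = (-4, -3, 4, -3); ‖v_1‖ = 7.0711, so q_1 = (-0.5657, -0.4243, 0.5657, -0.4243).
r_{13} = q_1·v_3 = -4.2426.

r_{13} = -4.2426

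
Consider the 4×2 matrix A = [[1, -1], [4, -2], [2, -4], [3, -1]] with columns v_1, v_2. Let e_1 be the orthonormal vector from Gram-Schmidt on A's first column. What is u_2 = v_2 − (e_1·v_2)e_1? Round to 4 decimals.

u_2 = (-0.3333, 0.6667, -2.6667, 1.0000)

v_1 = (1, 4, 2, 3); ‖v_1‖ = 5.4772, so e_1 = (0.1826, 0.7303, 0.3651, 0.5477).
e_1·v_2 = 0.1826·(-1) + 0.7303·(-2) + 0.3651·(-4) + 0.5477·(-1) = -3.6515.
u_2 = v_2 + 3.6515·e_1 = (-0.3333, 0.6667, -2.6667, 1.0000).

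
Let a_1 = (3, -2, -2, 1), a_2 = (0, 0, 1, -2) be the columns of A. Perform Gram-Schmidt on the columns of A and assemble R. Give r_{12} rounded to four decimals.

r_{12} = -0.9428

a_1 = (3, -2, -2, 1); ‖a_1‖ = 4.2426, so q_1 = (0.7071, -0.4714, -0.4714, 0.2357).
r_{12} = q_1·a_2 = -0.9428.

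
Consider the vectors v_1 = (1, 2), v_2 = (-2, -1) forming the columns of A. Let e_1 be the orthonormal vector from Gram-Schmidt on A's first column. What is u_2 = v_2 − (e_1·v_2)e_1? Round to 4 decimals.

u_2 = (-1.2000, 0.6000)

v_1 = (1, 2); ‖v_1‖ = 2.2361, so e_1 = (0.4472, 0.8944).
e_1·v_2 = 0.4472·(-2) + 0.8944·(-1) = -1.7889.
u_2 = v_2 + 1.7889·e_1 = (-1.2000, 0.6000).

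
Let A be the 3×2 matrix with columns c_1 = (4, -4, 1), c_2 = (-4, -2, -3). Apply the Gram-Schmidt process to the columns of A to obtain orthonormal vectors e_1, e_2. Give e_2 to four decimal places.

e_2 = (-0.5298, -0.6623, -0.5298)

c_1 = (4, -4, 1); ‖c_1‖ = 5.7446, so e_1 = (0.6963, -0.6963, 0.1741).
e_1·c_2 = 0.6963·(-4) + (-0.6963)·(-2) + 0.1741·(-3) = -1.9149.
u_2 = c_2 + 1.9149·e_1 = (-2.6667, -3.3333, -2.6667).
‖u_2‖ = 5.0332, so e_2 = (-0.5298, -0.6623, -0.5298).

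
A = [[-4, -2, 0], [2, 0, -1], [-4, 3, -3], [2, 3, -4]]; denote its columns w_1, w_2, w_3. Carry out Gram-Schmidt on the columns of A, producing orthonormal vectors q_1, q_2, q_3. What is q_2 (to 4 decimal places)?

q_1 = w_1/‖w_1‖ = (-4, 2, -4, 2)/6.3246 = (-0.6325, 0.3162, -0.6325, 0.3162).
r_{12} = q_1·w_2 = 0.3162.
u_2 = w_2 − 0.3162·q_1 = (-1.8000, -0.1000, 3.2000, 2.9000).
‖u_2‖ = 4.6797, so q_2 = (-0.3846, -0.0214, 0.6838, 0.6197).

q_2 = (-0.3846, -0.0214, 0.6838, 0.6197)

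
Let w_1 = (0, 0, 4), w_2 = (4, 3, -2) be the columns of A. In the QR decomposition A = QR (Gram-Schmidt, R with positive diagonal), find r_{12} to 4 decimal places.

r_{12} = -2.0000

w_1 = (0, 0, 4); ‖w_1‖ = 4.0000, so e_1 = (0.0000, 0.0000, 1.0000).
r_{12} = e_1·w_2 = -2.0000.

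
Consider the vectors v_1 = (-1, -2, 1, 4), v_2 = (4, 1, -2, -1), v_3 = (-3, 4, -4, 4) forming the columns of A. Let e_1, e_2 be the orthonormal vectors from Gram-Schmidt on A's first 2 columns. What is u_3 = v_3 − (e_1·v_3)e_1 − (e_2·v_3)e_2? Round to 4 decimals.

u_3 = (-2.6412, 4.6353, -4.3353, 2.7412)

e_1 = v_1/‖v_1‖ = (-1, -2, 1, 4)/4.6904 = (-0.2132, -0.4264, 0.2132, 0.8528).
r_{12} = e_1·v_2 = -2.5584.
u_2 = v_2 + 2.5584·e_1 = (3.4545, -0.0909, -1.4545, 1.1818).
‖u_2‖ = 3.9312, so e_2 = (0.8787, -0.0231, -0.3700, 0.3006).
r_{13} = e_1·v_3 = 1.4924; r_{23} = e_2·v_3 = -0.0462.
u_3 = v_3 − 1.4924·e_1 + 0.0462·e_2 = (-2.6412, 4.6353, -4.3353, 2.7412).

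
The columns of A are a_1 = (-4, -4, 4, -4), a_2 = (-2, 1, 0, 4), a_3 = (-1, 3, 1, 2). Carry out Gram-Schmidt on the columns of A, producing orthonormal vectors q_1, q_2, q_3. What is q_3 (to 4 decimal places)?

q_3 = (-0.0675, 0.8208, 0.5143, -0.2390)

a_1 = (-4, -4, 4, -4); ‖a_1‖ = 8.0000, so q_1 = (-0.5000, -0.5000, 0.5000, -0.5000).
q_1·a_2 = (-0.5000)·(-2) + (-0.5000)·1 + 0.5000·0 + (-0.5000)·4 = -1.5000.
u_2 = a_2 + 1.5000·q_1 = (-2.7500, 0.2500, 0.7500, 3.2500).
‖u_2‖ = 4.3301, so q_2 = (-0.6351, 0.0577, 0.1732, 0.7506).
q_1·a_3 = (-0.5000)·(-1) + (-0.5000)·3 + 0.5000·1 + (-0.5000)·2 = -1.5000; q_2·a_3 = (-0.6351)·(-1) + 0.0577·3 + 0.1732·1 + 0.7506·2 = 2.4826.
u_3 = a_3 + 1.5000·q_1 − 2.4826·q_2 = (-0.1733, 2.1067, 1.3200, -0.6133).
‖u_3‖ = 2.5665, so q_3 = (-0.0675, 0.8208, 0.5143, -0.2390).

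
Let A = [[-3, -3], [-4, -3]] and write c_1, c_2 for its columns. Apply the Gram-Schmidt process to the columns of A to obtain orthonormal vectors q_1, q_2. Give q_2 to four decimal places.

q_1 = c_1/‖c_1‖ = (-3, -4)/5.0000 = (-0.6000, -0.8000).
r_{12} = q_1·c_2 = 4.2000.
u_2 = c_2 − 4.2000·q_1 = (-0.4800, 0.3600).
‖u_2‖ = 0.6000, so q_2 = (-0.8000, 0.6000).

q_2 = (-0.8000, 0.6000)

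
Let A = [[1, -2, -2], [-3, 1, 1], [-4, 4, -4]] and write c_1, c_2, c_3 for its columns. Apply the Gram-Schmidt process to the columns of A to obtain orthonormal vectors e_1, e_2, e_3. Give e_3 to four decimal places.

c_1 = (1, -3, -4); ‖c_1‖ = 5.0990, so e_1 = (0.1961, -0.5883, -0.7845).
e_1·c_2 = 0.1961·(-2) + (-0.5883)·1 + (-0.7845)·4 = -4.1184.
u_2 = c_2 + 4.1184·e_1 = (-1.1923, -1.4231, 0.7692).
‖u_2‖ = 2.0096, so e_2 = (-0.5933, -0.7081, 0.3828).
e_1·c_3 = 0.1961·(-2) + (-0.5883)·1 + (-0.7845)·(-4) = 2.1573; e_2·c_3 = (-0.5933)·(-2) + (-0.7081)·1 + 0.3828·(-4) = -1.0526.
u_3 = c_3 − 2.1573·e_1 + 1.0526·e_2 = (-3.0476, 1.5238, -1.9048).
‖u_3‖ = 3.9036, so e_3 = (-0.7807, 0.3904, -0.4880).

e_3 = (-0.7807, 0.3904, -0.4880)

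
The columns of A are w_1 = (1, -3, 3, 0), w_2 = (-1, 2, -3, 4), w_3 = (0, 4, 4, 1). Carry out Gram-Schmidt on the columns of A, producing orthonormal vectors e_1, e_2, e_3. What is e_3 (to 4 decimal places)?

e_3 = (0.0000, 0.6963, 0.6963, 0.1741)

e_1 = w_1/‖w_1‖ = (1, -3, 3, 0)/4.3589 = (0.2294, -0.6882, 0.6882, 0.0000).
r_{12} = e_1·w_2 = -3.6707.
u_2 = w_2 + 3.6707·e_1 = (-0.1579, -0.5263, -0.4737, 4.0000).
‖u_2‖ = 4.0653, so e_2 = (-0.0388, -0.1295, -0.1165, 0.9839).
r_{13} = e_1·w_3 = 0.0000; r_{23} = e_2·w_3 = 0.0000.
u_3 = w_3 + 0.0000·e_1 + 0.0000·e_2 = (0.0000, 4.0000, 4.0000, 1.0000).
‖u_3‖ = 5.7446, so e_3 = (0.0000, 0.6963, 0.6963, 0.1741).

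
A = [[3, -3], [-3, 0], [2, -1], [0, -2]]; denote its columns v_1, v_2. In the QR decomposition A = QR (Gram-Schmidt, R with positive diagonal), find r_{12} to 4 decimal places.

v_1 = (3, -3, 2, 0); ‖v_1‖ = 4.6904, so q_1 = (0.6396, -0.6396, 0.4264, 0.0000).
r_{12} = q_1·v_2 = -2.3452.

r_{12} = -2.3452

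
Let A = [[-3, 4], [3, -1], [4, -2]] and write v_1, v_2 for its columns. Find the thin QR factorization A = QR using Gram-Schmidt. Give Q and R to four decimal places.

v_1 = (-3, 3, 4); ‖v_1‖ = 5.8310, so e_1 = (-0.5145, 0.5145, 0.6860).
e_1·v_2 = (-0.5145)·4 + 0.5145·(-1) + 0.6860·(-2) = -3.9445.
u_2 = v_2 + 3.9445·e_1 = (1.9706, 1.0294, 0.7059).
‖u_2‖ = 2.3326, so e_2 = (0.8448, 0.4413, 0.3026).

Q = [[-0.5145, 0.8448], [0.5145, 0.4413], [0.6860, 0.3026]], R = [[5.8310, -3.9445], [0.0000, 2.3326]]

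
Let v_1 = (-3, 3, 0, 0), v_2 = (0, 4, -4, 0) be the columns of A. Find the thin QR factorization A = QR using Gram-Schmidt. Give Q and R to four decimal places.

Q = [[-0.7071, 0.4082], [0.7071, 0.4082], [0.0000, -0.8165], [0.0000, 0.0000]], R = [[4.2426, 2.8284], [0.0000, 4.8990]]

v_1 = (-3, 3, 0, 0); ‖v_1‖ = 4.2426, so e_1 = (-0.7071, 0.7071, 0.0000, 0.0000).
e_1·v_2 = (-0.7071)·0 + 0.7071·4 + 0.0000·(-4) + 0.0000·0 = 2.8284.
u_2 = v_2 − 2.8284·e_1 = (2.0000, 2.0000, -4.0000, 0.0000).
‖u_2‖ = 4.8990, so e_2 = (0.4082, 0.4082, -0.8165, 0.0000).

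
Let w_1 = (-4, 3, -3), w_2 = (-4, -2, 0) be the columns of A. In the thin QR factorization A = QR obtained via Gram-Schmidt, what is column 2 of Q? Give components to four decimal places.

q_2 = (-0.6836, -0.6979, 0.2136)

w_1 = (-4, 3, -3); ‖w_1‖ = 5.8310, so q_1 = (-0.6860, 0.5145, -0.5145).
q_1·w_2 = (-0.6860)·(-4) + 0.5145·(-2) + (-0.5145)·0 = 1.7150.
u_2 = w_2 − 1.7150·q_1 = (-2.8235, -2.8824, 0.8824).
‖u_2‖ = 4.1302, so q_2 = (-0.6836, -0.6979, 0.2136).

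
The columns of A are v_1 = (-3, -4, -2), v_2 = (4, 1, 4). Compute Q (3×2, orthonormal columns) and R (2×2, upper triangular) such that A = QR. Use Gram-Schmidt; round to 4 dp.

Q = [[-0.5571, 0.4186], [-0.7428, -0.6374], [-0.3714, 0.6469]], R = [[5.3852, -4.4567], [0.0000, 3.6246]]

v_1 = (-3, -4, -2); ‖v_1‖ = 5.3852, so e_1 = (-0.5571, -0.7428, -0.3714).
e_1·v_2 = (-0.5571)·4 + (-0.7428)·1 + (-0.3714)·4 = -4.4567.
u_2 = v_2 + 4.4567·e_1 = (1.5172, -2.3103, 2.3448).
‖u_2‖ = 3.6246, so e_2 = (0.4186, -0.6374, 0.6469).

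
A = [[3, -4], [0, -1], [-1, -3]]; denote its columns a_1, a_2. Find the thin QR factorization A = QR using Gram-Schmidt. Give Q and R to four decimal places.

Q = [[0.9487, -0.3073], [0.0000, -0.2364], [-0.3162, -0.9218]], R = [[3.1623, -2.8460], [0.0000, 4.2308]]

a_1 = (3, 0, -1); ‖a_1‖ = 3.1623, so q_1 = (0.9487, 0.0000, -0.3162).
q_1·a_2 = 0.9487·(-4) + 0.0000·(-1) + (-0.3162)·(-3) = -2.8460.
u_2 = a_2 + 2.8460·q_1 = (-1.3000, -1.0000, -3.9000).
‖u_2‖ = 4.2308, so q_2 = (-0.3073, -0.2364, -0.9218).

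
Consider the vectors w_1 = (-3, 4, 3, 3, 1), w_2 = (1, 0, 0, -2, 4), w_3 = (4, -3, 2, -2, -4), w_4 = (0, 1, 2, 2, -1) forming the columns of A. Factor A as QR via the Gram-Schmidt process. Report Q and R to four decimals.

Q = [[-0.4523, 0.1458, 0.4897, 0.5494], [0.6030, 0.1006, -0.0411, -0.1709], [0.4523, 0.0754, 0.8181, -0.0806], [0.4523, -0.3670, -0.1995, 0.7746], [0.1508, 0.9101, -0.2222, 0.2500]], R = [[6.6332, -0.7538, -4.2212, 2.2613], [0.0000, 4.5202, -2.4738, -1.3928], [0.0000, 0.0000, 5.0062, 1.4183], [0.0000, 0.0000, 0.0000, 0.9670]]

e_1 = w_1/‖w_1‖ = (-3, 4, 3, 3, 1)/6.6332 = (-0.4523, 0.6030, 0.4523, 0.4523, 0.1508).
r_{12} = e_1·w_2 = -0.7538.
u_2 = w_2 + 0.7538·e_1 = (0.6591, 0.4545, 0.3409, -1.6591, 4.1136).
‖u_2‖ = 4.5202, so e_2 = (0.1458, 0.1006, 0.0754, -0.3670, 0.9101).
r_{13} = e_1·w_3 = -4.2212; r_{23} = e_2·w_3 = -2.4738.
u_3 = w_3 + 4.2212·e_1 + 2.4738·e_2 = (2.4516, -0.2058, 4.0957, -0.9989, -1.1123).
‖u_3‖ = 5.0062, so e_3 = (0.4897, -0.0411, 0.8181, -0.1995, -0.2222).
r_{14} = e_1·w_4 = 2.2613; r_{24} = e_2·w_4 = -1.3928; r_{34} = e_3·w_4 = 1.4183.
u_4 = w_4 − 2.2613·e_1 + 1.3928·e_2 − 1.4183·e_3 = (0.5313, -0.1653, -0.0780, 0.7491, 0.2417).
‖u_4‖ = 0.9670, so e_4 = (0.5494, -0.1709, -0.0806, 0.7746, 0.2500).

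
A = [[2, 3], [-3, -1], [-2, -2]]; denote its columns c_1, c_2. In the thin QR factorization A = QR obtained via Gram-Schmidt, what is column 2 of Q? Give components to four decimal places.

e_1 = c_1/‖c_1‖ = (2, -3, -2)/4.1231 = (0.4851, -0.7276, -0.4851).
r_{12} = e_1·c_2 = 3.1530.
u_2 = c_2 − 3.1530·e_1 = (1.4706, 1.2941, -0.4706).
‖u_2‖ = 2.0147, so e_2 = (0.7299, 0.6424, -0.2336).

e_2 = (0.7299, 0.6424, -0.2336)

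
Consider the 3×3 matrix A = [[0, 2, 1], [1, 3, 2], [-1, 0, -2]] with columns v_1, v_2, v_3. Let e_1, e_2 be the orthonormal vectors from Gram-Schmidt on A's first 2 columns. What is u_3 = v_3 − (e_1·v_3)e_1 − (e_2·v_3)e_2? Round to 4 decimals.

u_3 = (0.5294, -0.3529, -0.3529)

v_1 = (0, 1, -1); ‖v_1‖ = 1.4142, so e_1 = (0.0000, 0.7071, -0.7071).
e_1·v_2 = 0.0000·2 + 0.7071·3 + (-0.7071)·0 = 2.1213.
u_2 = v_2 − 2.1213·e_1 = (2.0000, 1.5000, 1.5000).
‖u_2‖ = 2.9155, so e_2 = (0.6860, 0.5145, 0.5145).
e_1·v_3 = 0.0000·1 + 0.7071·2 + (-0.7071)·(-2) = 2.8284; e_2·v_3 = 0.6860·1 + 0.5145·2 + 0.5145·(-2) = 0.6860.
u_3 = v_3 − 2.8284·e_1 − 0.6860·e_2 = (0.5294, -0.3529, -0.3529).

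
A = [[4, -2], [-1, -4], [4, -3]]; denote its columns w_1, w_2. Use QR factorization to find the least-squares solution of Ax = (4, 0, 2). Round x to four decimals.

x = (0.6733, -0.1113)

e_1 = w_1/‖w_1‖ = (4, -1, 4)/5.7446 = (0.6963, -0.1741, 0.6963).
r_{12} = e_1·w_2 = -2.7852.
u_2 = w_2 + 2.7852·e_1 = (-0.0606, -4.4848, -1.0606).
‖u_2‖ = 4.6090, so e_2 = (-0.0131, -0.9731, -0.2301).
Qᵀb = (4.1779, -0.5128).
Back-substitute: x_2 = -0.5128/4.6090 = -0.1113.
x_1 = (4.1779 + 2.7852·(-0.1113))/5.7446 = 0.6733.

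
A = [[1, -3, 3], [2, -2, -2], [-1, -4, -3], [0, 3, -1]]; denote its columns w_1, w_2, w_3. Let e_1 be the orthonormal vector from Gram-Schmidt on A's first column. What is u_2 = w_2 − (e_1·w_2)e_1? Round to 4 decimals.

e_1 = w_1/‖w_1‖ = (1, 2, -1, 0)/2.4495 = (0.4082, 0.8165, -0.4082, 0.0000).
r_{12} = e_1·w_2 = -1.2247.
u_2 = w_2 + 1.2247·e_1 = (-2.5000, -1.0000, -4.5000, 3.0000).

u_2 = (-2.5000, -1.0000, -4.5000, 3.0000)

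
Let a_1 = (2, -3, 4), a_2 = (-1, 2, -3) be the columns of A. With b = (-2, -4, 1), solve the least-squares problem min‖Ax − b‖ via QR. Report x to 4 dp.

a_1 = (2, -3, 4); ‖a_1‖ = 5.3852, so e_1 = (0.3714, -0.5571, 0.7428).
e_1·a_2 = 0.3714·(-1) + (-0.5571)·2 + 0.7428·(-3) = -3.7139.
u_2 = a_2 + 3.7139·e_1 = (0.3793, -0.0690, -0.2414).
‖u_2‖ = 0.4549, so e_2 = (0.8339, -0.1516, -0.5307).
Qᵀb = (2.2283, -1.5920).
Back-substitute: x_2 = -1.5920/0.4549 = -3.5000.
x_1 = (2.2283 + 3.7139·(-3.5000))/5.3852 = -2.0000.

x = (-2.0000, -3.5000)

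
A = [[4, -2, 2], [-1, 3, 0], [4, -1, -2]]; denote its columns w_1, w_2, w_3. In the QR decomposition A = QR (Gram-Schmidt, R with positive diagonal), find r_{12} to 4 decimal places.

r_{12} = -2.6112

w_1 = (4, -1, 4); ‖w_1‖ = 5.7446, so q_1 = (0.6963, -0.1741, 0.6963).
r_{12} = q_1·w_2 = -2.6112.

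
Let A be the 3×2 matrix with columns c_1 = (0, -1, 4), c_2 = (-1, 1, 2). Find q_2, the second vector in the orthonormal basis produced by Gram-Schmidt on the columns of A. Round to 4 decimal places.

q_2 = (-0.5664, 0.7996, 0.1999)

q_1 = c_1/‖c_1‖ = (0, -1, 4)/4.1231 = (0.0000, -0.2425, 0.9701).
r_{12} = q_1·c_2 = 1.6977.
u_2 = c_2 − 1.6977·q_1 = (-1.0000, 1.4118, 0.3529).
‖u_2‖ = 1.7657, so q_2 = (-0.5664, 0.7996, 0.1999).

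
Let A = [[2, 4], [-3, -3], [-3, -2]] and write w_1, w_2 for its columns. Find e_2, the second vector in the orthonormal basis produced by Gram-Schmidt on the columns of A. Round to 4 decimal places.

e_2 = (0.8577, 0.0613, 0.5105)

w_1 = (2, -3, -3); ‖w_1‖ = 4.6904, so e_1 = (0.4264, -0.6396, -0.6396).
e_1·w_2 = 0.4264·4 + (-0.6396)·(-3) + (-0.6396)·(-2) = 4.9036.
u_2 = w_2 − 4.9036·e_1 = (1.9091, 0.1364, 1.1364).
‖u_2‖ = 2.2259, so e_2 = (0.8577, 0.0613, 0.5105).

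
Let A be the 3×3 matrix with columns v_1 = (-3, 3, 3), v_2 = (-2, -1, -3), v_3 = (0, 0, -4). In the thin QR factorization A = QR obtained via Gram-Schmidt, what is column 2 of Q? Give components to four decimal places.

v_1 = (-3, 3, 3); ‖v_1‖ = 5.1962, so e_1 = (-0.5774, 0.5774, 0.5774).
e_1·v_2 = (-0.5774)·(-2) + 0.5774·(-1) + 0.5774·(-3) = -1.1547.
u_2 = v_2 + 1.1547·e_1 = (-2.6667, -0.3333, -2.3333).
‖u_2‖ = 3.5590, so e_2 = (-0.7493, -0.0937, -0.6556).

e_2 = (-0.7493, -0.0937, -0.6556)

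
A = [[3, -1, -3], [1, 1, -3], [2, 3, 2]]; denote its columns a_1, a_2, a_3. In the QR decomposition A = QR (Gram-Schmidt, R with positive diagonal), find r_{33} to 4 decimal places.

r_{33} = 3.2348

a_1 = (3, 1, 2); ‖a_1‖ = 3.7417, so e_1 = (0.8018, 0.2673, 0.5345).
e_1·a_2 = 0.8018·(-1) + 0.2673·1 + 0.5345·3 = 1.0690.
u_2 = a_2 − 1.0690·e_1 = (-1.8571, 0.7143, 2.4286).
‖u_2‖ = 3.1396, so e_2 = (-0.5915, 0.2275, 0.7735).
e_1·a_3 = 0.8018·(-3) + 0.2673·(-3) + 0.5345·2 = -2.1381; e_2·a_3 = (-0.5915)·(-3) + 0.2275·(-3) + 0.7735·2 = 2.6391.
u_3 = a_3 + 2.1381·e_1 − 2.6391·e_2 = (0.2754, -3.0290, 1.1014).
r_{33} = ‖u_3‖ = 3.2348.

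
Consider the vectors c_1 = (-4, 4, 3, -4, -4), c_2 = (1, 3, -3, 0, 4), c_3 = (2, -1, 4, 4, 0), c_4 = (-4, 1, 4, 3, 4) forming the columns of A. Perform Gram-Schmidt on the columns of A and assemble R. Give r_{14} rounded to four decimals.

c_1 = (-4, 4, 3, -4, -4); ‖c_1‖ = 8.5440, so e_1 = (-0.4682, 0.4682, 0.3511, -0.4682, -0.4682).
r_{14} = e_1·c_4 = 0.4682.

r_{14} = 0.4682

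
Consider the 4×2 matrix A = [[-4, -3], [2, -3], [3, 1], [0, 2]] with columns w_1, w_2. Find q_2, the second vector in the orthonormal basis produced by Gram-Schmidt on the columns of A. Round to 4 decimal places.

q_1 = w_1/‖w_1‖ = (-4, 2, 3, 0)/5.3852 = (-0.7428, 0.3714, 0.5571, 0.0000).
r_{12} = q_1·w_2 = 1.6713.
u_2 = w_2 − 1.6713·q_1 = (-1.7586, -3.6207, 0.0690, 2.0000).
‖u_2‖ = 4.4952, so q_2 = (-0.3912, -0.8055, 0.0153, 0.4449).

q_2 = (-0.3912, -0.8055, 0.0153, 0.4449)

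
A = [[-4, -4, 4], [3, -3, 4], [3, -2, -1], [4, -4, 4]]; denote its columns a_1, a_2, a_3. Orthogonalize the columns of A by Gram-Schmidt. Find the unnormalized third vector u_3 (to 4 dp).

q_1 = a_1/‖a_1‖ = (-4, 3, 3, 4)/7.0711 = (-0.5657, 0.4243, 0.4243, 0.5657).
r_{12} = q_1·a_2 = -2.1213.
u_2 = a_2 + 2.1213·q_1 = (-5.2000, -2.1000, -1.1000, -2.8000).
‖u_2‖ = 6.3640, so q_2 = (-0.8171, -0.3300, -0.1728, -0.4400).
r_{13} = q_1·a_3 = 1.2728; r_{23} = q_2·a_3 = -6.1754.
u_3 = a_3 − 1.2728·q_1 + 6.1754·q_2 = (-0.3259, 1.4222, -2.6074, 0.5630).

u_3 = (-0.3259, 1.4222, -2.6074, 0.5630)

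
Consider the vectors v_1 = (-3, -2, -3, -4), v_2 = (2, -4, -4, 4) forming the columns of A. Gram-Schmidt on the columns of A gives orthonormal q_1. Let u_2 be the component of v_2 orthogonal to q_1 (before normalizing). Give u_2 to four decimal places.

v_1 = (-3, -2, -3, -4); ‖v_1‖ = 6.1644, so q_1 = (-0.4867, -0.3244, -0.4867, -0.6489).
q_1·v_2 = (-0.4867)·2 + (-0.3244)·(-4) + (-0.4867)·(-4) + (-0.6489)·4 = -0.3244.
u_2 = v_2 + 0.3244·q_1 = (1.8421, -4.1053, -4.1579, 3.7895).

u_2 = (1.8421, -4.1053, -4.1579, 3.7895)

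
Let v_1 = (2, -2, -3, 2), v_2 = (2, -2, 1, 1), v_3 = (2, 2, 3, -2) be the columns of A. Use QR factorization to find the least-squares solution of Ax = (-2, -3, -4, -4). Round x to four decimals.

x = (0.1989, -0.6882, -0.5108)

q_1 = v_1/‖v_1‖ = (2, -2, -3, 2)/4.5826 = (0.4364, -0.4364, -0.6547, 0.4364).
r_{12} = q_1·v_2 = 1.5275.
u_2 = v_2 − 1.5275·q_1 = (1.3333, -1.3333, 2.0000, 0.3333).
‖u_2‖ = 2.7689, so q_2 = (0.4815, -0.4815, 0.7223, 0.1204).
r_{13} = q_1·v_3 = -2.8368; r_{23} = q_2·v_3 = 1.9262.
u_3 = v_3 + 2.8368·q_1 − 1.9262·q_2 = (2.3106, 1.6894, -0.2484, -0.9938).
‖u_3‖ = 3.0401, so q_3 = (0.7600, 0.5557, -0.0817, -0.3269).
Qᵀb = (1.3093, -2.8893, -1.5527).
Back-substitute: x_3 = -1.5527/3.0401 = -0.5108.
x_2 = (-2.8893 − 1.9262·(-0.5108))/2.7689 = -0.6882.
x_1 = (1.3093 − 1.5275·(-0.6882) + 2.8368·(-0.5108))/4.5826 = 0.1989.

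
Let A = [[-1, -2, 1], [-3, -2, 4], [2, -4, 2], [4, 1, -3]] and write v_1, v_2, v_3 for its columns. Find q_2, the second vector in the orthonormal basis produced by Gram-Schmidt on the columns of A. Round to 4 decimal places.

q_2 = (-0.3774, -0.3235, -0.8626, 0.0943)

v_1 = (-1, -3, 2, 4); ‖v_1‖ = 5.4772, so q_1 = (-0.1826, -0.5477, 0.3651, 0.7303).
q_1·v_2 = (-0.1826)·(-2) + (-0.5477)·(-2) + 0.3651·(-4) + 0.7303·1 = 0.7303.
u_2 = v_2 − 0.7303·q_1 = (-1.8667, -1.6000, -4.2667, 0.4667).
‖u_2‖ = 4.9464, so q_2 = (-0.3774, -0.3235, -0.8626, 0.0943).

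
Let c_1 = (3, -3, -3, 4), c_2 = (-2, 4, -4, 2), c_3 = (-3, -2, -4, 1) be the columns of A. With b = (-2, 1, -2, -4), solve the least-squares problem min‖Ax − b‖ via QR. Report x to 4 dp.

x = (-0.5980, 0.0249, 0.5125)

c_1 = (3, -3, -3, 4); ‖c_1‖ = 6.5574, so q_1 = (0.4575, -0.4575, -0.4575, 0.6100).
q_1·c_2 = 0.4575·(-2) + (-0.4575)·4 + (-0.4575)·(-4) + 0.6100·2 = 0.3050.
u_2 = c_2 − 0.3050·q_1 = (-2.1395, 4.1395, -3.8605, 1.8140).
‖u_2‖ = 6.3172, so q_2 = (-0.3387, 0.6553, -0.6111, 0.2871).
q_1·c_3 = 0.4575·(-3) + (-0.4575)·(-2) + (-0.4575)·(-4) + 0.6100·1 = 1.9825; q_2·c_3 = (-0.3387)·(-3) + 0.6553·(-2) + (-0.6111)·(-4) + 0.2871·1 = 2.4371.
u_3 = c_3 − 1.9825·q_1 − 2.4371·q_2 = (-3.0816, -2.6900, -1.6037, -0.9091).
‖u_3‖ = 4.4867, so q_3 = (-0.6868, -0.5995, -0.3574, -0.2026).
Qᵀb = (-2.8975, 1.4063, 2.2995).
Back-substitute: x_3 = 2.2995/4.4867 = 0.5125.
x_2 = (1.4063 − 2.4371·0.5125)/6.3172 = 0.0249.
x_1 = (-2.8975 − 0.3050·0.0249 − 1.9825·0.5125)/6.5574 = -0.5980.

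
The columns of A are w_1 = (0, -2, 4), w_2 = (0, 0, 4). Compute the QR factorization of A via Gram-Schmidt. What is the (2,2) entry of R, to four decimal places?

w_1 = (0, -2, 4); ‖w_1‖ = 4.4721, so e_1 = (0.0000, -0.4472, 0.8944).
e_1·w_2 = 0.0000·0 + (-0.4472)·0 + 0.8944·4 = 3.5777.
u_2 = w_2 − 3.5777·e_1 = (0.0000, 1.6000, 0.8000).
r_{22} = ‖u_2‖ = 1.7889.

r_{22} = 1.7889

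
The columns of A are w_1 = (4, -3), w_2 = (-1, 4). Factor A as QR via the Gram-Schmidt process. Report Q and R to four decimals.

Q = [[0.8000, 0.6000], [-0.6000, 0.8000]], R = [[5.0000, -3.2000], [0.0000, 2.6000]]

w_1 = (4, -3); ‖w_1‖ = 5.0000, so e_1 = (0.8000, -0.6000).
e_1·w_2 = 0.8000·(-1) + (-0.6000)·4 = -3.2000.
u_2 = w_2 + 3.2000·e_1 = (1.5600, 2.0800).
‖u_2‖ = 2.6000, so e_2 = (0.6000, 0.8000).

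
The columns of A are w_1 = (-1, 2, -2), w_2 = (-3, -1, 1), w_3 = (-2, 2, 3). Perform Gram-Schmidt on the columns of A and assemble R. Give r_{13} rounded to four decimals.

w_1 = (-1, 2, -2); ‖w_1‖ = 3.0000, so q_1 = (-0.3333, 0.6667, -0.6667).
r_{13} = q_1·w_3 = 0.0000.

r_{13} = 0.0000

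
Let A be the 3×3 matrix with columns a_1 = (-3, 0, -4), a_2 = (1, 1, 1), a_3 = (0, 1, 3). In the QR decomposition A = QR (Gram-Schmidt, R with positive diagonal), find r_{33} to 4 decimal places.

a_1 = (-3, 0, -4); ‖a_1‖ = 5.0000, so e_1 = (-0.6000, 0.0000, -0.8000).
e_1·a_2 = (-0.6000)·1 + 0.0000·1 + (-0.8000)·1 = -1.4000.
u_2 = a_2 + 1.4000·e_1 = (0.1600, 1.0000, -0.1200).
‖u_2‖ = 1.0198, so e_2 = (0.1569, 0.9806, -0.1177).
e_1·a_3 = (-0.6000)·0 + 0.0000·1 + (-0.8000)·3 = -2.4000; e_2·a_3 = 0.1569·0 + 0.9806·1 + (-0.1177)·3 = 0.6276.
u_3 = a_3 + 2.4000·e_1 − 0.6276·e_2 = (-1.5385, 0.3846, 1.1538).
r_{33} = ‖u_3‖ = 1.9612.

r_{33} = 1.9612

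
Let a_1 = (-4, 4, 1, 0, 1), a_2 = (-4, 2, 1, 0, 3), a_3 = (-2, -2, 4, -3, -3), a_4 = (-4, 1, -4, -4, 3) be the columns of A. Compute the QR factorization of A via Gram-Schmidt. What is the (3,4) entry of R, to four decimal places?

a_1 = (-4, 4, 1, 0, 1); ‖a_1‖ = 5.8310, so q_1 = (-0.6860, 0.6860, 0.1715, 0.0000, 0.1715).
q_1·a_2 = (-0.6860)·(-4) + 0.6860·2 + 0.1715·1 + 0.0000·0 + 0.1715·3 = 4.8020.
u_2 = a_2 − 4.8020·q_1 = (-0.7059, -1.2941, 0.1765, 0.0000, 2.1765).
‖u_2‖ = 2.6346, so q_2 = (-0.2679, -0.4912, 0.0670, 0.0000, 0.8261).
q_1·a_3 = (-0.6860)·(-2) + 0.6860·(-2) + 0.1715·4 + 0.0000·(-3) + 0.1715·(-3) = 0.1715; q_2·a_3 = (-0.2679)·(-2) + (-0.4912)·(-2) + 0.0670·4 + 0.0000·(-3) + 0.8261·(-3) = -0.6921.
u_3 = a_3 − 0.1715·q_1 + 0.6921·q_2 = (-2.0678, -2.4576, 4.0169, -3.0000, -2.4576).
‖u_3‖ = 6.4414, so q_3 = (-0.3210, -0.3815, 0.6236, -0.4657, -0.3815).
r_{34} = q_3·a_4 = -0.8736.

r_{34} = -0.8736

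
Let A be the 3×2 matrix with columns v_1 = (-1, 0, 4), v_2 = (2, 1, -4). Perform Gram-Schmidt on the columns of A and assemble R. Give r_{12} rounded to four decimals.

r_{12} = -4.3656

v_1 = (-1, 0, 4); ‖v_1‖ = 4.1231, so q_1 = (-0.2425, 0.0000, 0.9701).
r_{12} = q_1·v_2 = -4.3656.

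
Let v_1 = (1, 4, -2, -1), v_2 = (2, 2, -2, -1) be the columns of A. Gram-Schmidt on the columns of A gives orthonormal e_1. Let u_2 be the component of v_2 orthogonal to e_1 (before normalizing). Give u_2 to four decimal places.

u_2 = (1.3182, -0.7273, -0.6364, -0.3182)

v_1 = (1, 4, -2, -1); ‖v_1‖ = 4.6904, so e_1 = (0.2132, 0.8528, -0.4264, -0.2132).
e_1·v_2 = 0.2132·2 + 0.8528·2 + (-0.4264)·(-2) + (-0.2132)·(-1) = 3.1980.
u_2 = v_2 − 3.1980·e_1 = (1.3182, -0.7273, -0.6364, -0.3182).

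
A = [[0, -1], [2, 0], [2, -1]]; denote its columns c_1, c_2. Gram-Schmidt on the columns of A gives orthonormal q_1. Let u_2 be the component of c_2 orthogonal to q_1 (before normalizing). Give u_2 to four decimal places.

u_2 = (-1.0000, 0.5000, -0.5000)

q_1 = c_1/‖c_1‖ = (0, 2, 2)/2.8284 = (0.0000, 0.7071, 0.7071).
r_{12} = q_1·c_2 = -0.7071.
u_2 = c_2 + 0.7071·q_1 = (-1.0000, 0.5000, -0.5000).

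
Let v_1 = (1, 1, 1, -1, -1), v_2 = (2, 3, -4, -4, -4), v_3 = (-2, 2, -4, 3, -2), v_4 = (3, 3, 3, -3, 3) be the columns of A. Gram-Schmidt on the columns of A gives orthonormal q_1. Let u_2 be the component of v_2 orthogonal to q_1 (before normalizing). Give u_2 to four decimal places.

q_1 = v_1/‖v_1‖ = (1, 1, 1, -1, -1)/2.2361 = (0.4472, 0.4472, 0.4472, -0.4472, -0.4472).
r_{12} = q_1·v_2 = 4.0249.
u_2 = v_2 − 4.0249·q_1 = (0.2000, 1.2000, -5.8000, -2.2000, -2.2000).

u_2 = (0.2000, 1.2000, -5.8000, -2.2000, -2.2000)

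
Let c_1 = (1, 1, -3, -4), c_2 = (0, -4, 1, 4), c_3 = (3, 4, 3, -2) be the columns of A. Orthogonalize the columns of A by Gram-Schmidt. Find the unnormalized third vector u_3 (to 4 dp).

e_1 = c_1/‖c_1‖ = (1, 1, -3, -4)/5.1962 = (0.1925, 0.1925, -0.5774, -0.7698).
r_{12} = e_1·c_2 = -4.4264.
u_2 = c_2 + 4.4264·e_1 = (0.8519, -3.1481, -1.5556, 0.5926).
‖u_2‖ = 3.6616, so e_2 = (0.2326, -0.8598, -0.4248, 0.1618).
r_{13} = e_1·c_3 = 1.1547; r_{23} = e_2·c_3 = -4.3393.
u_3 = c_3 − 1.1547·e_1 + 4.3393·e_2 = (3.7873, 0.0470, 1.8232, -0.4088).

u_3 = (3.7873, 0.0470, 1.8232, -0.4088)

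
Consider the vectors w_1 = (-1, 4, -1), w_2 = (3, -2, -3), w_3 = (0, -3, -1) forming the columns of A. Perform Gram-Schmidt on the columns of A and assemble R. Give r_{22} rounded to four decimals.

w_1 = (-1, 4, -1); ‖w_1‖ = 4.2426, so q_1 = (-0.2357, 0.9428, -0.2357).
q_1·w_2 = (-0.2357)·3 + 0.9428·(-2) + (-0.2357)·(-3) = -1.8856.
u_2 = w_2 + 1.8856·q_1 = (2.5556, -0.2222, -3.4444).
r_{22} = ‖u_2‖ = 4.2947.

r_{22} = 4.2947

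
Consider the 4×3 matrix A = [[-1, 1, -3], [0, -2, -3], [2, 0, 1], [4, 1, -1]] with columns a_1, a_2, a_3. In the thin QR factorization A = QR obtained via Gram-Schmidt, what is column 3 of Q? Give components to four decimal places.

a_1 = (-1, 0, 2, 4); ‖a_1‖ = 4.5826, so e_1 = (-0.2182, 0.0000, 0.4364, 0.8729).
e_1·a_2 = (-0.2182)·1 + 0.0000·(-2) + 0.4364·0 + 0.8729·1 = 0.6547.
u_2 = a_2 − 0.6547·e_1 = (1.1429, -2.0000, -0.2857, 0.4286).
‖u_2‖ = 2.3604, so e_2 = (0.4842, -0.8473, -0.1210, 0.1816).
e_1·a_3 = (-0.2182)·(-3) + 0.0000·(-3) + 0.4364·1 + 0.8729·(-1) = 0.2182; e_2·a_3 = 0.4842·(-3) + (-0.8473)·(-3) + (-0.1210)·1 + 0.1816·(-1) = 0.7868.
u_3 = a_3 − 0.2182·e_1 − 0.7868·e_2 = (-3.3333, -2.3333, 1.0000, -1.3333).
‖u_3‖ = 4.3970, so e_3 = (-0.7581, -0.5307, 0.2274, -0.3032).

e_3 = (-0.7581, -0.5307, 0.2274, -0.3032)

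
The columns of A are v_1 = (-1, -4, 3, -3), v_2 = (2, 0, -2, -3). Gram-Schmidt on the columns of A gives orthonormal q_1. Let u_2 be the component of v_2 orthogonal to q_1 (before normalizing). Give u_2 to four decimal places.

u_2 = (2.0286, 0.1143, -2.0857, -2.9143)

v_1 = (-1, -4, 3, -3); ‖v_1‖ = 5.9161, so q_1 = (-0.1690, -0.6761, 0.5071, -0.5071).
q_1·v_2 = (-0.1690)·2 + (-0.6761)·0 + 0.5071·(-2) + (-0.5071)·(-3) = 0.1690.
u_2 = v_2 − 0.1690·q_1 = (2.0286, 0.1143, -2.0857, -2.9143).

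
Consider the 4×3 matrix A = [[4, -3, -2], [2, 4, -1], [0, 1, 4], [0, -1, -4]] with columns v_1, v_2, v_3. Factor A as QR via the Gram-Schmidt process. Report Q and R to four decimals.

Q = [[0.8944, -0.4298, 0.1236], [0.4472, 0.8596, -0.2471], [0.0000, 0.1954, 0.6796], [0.0000, -0.1954, -0.6796]], R = [[4.4721, -0.8944, -2.2361], [0.0000, 5.1186, 1.5629], [0.0000, 0.0000, 5.4367]]

v_1 = (4, 2, 0, 0); ‖v_1‖ = 4.4721, so e_1 = (0.8944, 0.4472, 0.0000, 0.0000).
e_1·v_2 = 0.8944·(-3) + 0.4472·4 + 0.0000·1 + 0.0000·(-1) = -0.8944.
u_2 = v_2 + 0.8944·e_1 = (-2.2000, 4.4000, 1.0000, -1.0000).
‖u_2‖ = 5.1186, so e_2 = (-0.4298, 0.8596, 0.1954, -0.1954).
e_1·v_3 = 0.8944·(-2) + 0.4472·(-1) + 0.0000·4 + 0.0000·(-4) = -2.2361; e_2·v_3 = (-0.4298)·(-2) + 0.8596·(-1) + 0.1954·4 + (-0.1954)·(-4) = 1.5629.
u_3 = v_3 + 2.2361·e_1 − 1.5629·e_2 = (0.6718, -1.3435, 3.6947, -3.6947).
‖u_3‖ = 5.4367, so e_3 = (0.1236, -0.2471, 0.6796, -0.6796).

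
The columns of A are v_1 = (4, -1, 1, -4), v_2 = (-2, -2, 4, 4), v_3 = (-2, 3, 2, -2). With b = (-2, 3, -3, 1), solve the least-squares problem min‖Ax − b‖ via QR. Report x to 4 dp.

x = (-0.8587, -0.6295, 0.1373)

v_1 = (4, -1, 1, -4); ‖v_1‖ = 5.8310, so e_1 = (0.6860, -0.1715, 0.1715, -0.6860).
e_1·v_2 = 0.6860·(-2) + (-0.1715)·(-2) + 0.1715·4 + (-0.6860)·4 = -3.0870.
u_2 = v_2 + 3.0870·e_1 = (0.1176, -2.5294, 4.5294, 1.8824).
‖u_2‖ = 5.5200, so e_2 = (0.0213, -0.4582, 0.8205, 0.3410).
e_1·v_3 = 0.6860·(-2) + (-0.1715)·3 + 0.1715·2 + (-0.6860)·(-2) = -0.1715; e_2·v_3 = 0.0213·(-2) + (-0.4582)·3 + 0.8205·2 + 0.3410·(-2) = -0.4582.
u_3 = v_3 + 0.1715·e_1 + 0.4582·e_2 = (-1.8726, 2.7606, 2.4054, -1.9614).
‖u_3‖ = 4.5564, so e_3 = (-0.4110, 0.6059, 0.5279, -0.4305).
Qᵀb = (-3.0870, -3.5379, 0.6254).
Back-substitute: x_3 = 0.6254/4.5564 = 0.1373.
x_2 = (-3.5379 + 0.4582·0.1373)/5.5200 = -0.6295.
x_1 = (-3.0870 + 3.0870·(-0.6295) + 0.1715·0.1373)/5.8310 = -0.8587.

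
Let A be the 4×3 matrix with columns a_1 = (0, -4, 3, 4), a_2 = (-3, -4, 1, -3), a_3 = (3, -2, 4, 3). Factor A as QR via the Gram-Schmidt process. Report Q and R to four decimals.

e_1 = a_1/‖a_1‖ = (0, -4, 3, 4)/6.4031 = (0.0000, -0.6247, 0.4685, 0.6247).
r_{12} = e_1·a_2 = 1.0932.
u_2 = a_2 − 1.0932·e_1 = (-3.0000, -3.3171, 0.4878, -3.6829).
‖u_2‖ = 5.8142, so e_2 = (-0.5160, -0.5705, 0.0839, -0.6334).
r_{13} = e_1·a_3 = 4.9976; r_{23} = e_2·a_3 = -1.9716.
u_3 = a_3 − 4.9976·e_1 + 1.9716·e_2 = (1.9827, -0.0029, 1.8240, -1.3709).
‖u_3‖ = 3.0228, so e_3 = (0.6559, -0.0010, 0.6034, -0.4535).

Q = [[0.0000, -0.5160, 0.6559], [-0.6247, -0.5705, -0.0010], [0.4685, 0.0839, 0.6034], [0.6247, -0.6334, -0.4535]], R = [[6.4031, 1.0932, 4.9976], [0.0000, 5.8142, -1.9716], [0.0000, 0.0000, 3.0228]]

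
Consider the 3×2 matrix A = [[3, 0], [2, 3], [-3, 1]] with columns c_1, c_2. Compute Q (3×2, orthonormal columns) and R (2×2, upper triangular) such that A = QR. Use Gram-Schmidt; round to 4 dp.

Q = [[0.6396, -0.1321], [0.4264, 0.8806], [-0.6396, 0.4550]], R = [[4.6904, 0.6396], [0.0000, 3.0969]]

c_1 = (3, 2, -3); ‖c_1‖ = 4.6904, so e_1 = (0.6396, 0.4264, -0.6396).
e_1·c_2 = 0.6396·0 + 0.4264·3 + (-0.6396)·1 = 0.6396.
u_2 = c_2 − 0.6396·e_1 = (-0.4091, 2.7273, 1.4091).
‖u_2‖ = 3.0969, so e_2 = (-0.1321, 0.8806, 0.4550).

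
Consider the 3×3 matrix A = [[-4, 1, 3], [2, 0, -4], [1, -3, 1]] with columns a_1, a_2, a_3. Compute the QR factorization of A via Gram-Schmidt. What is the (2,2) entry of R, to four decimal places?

a_1 = (-4, 2, 1); ‖a_1‖ = 4.5826, so q_1 = (-0.8729, 0.4364, 0.2182).
q_1·a_2 = (-0.8729)·1 + 0.4364·0 + 0.2182·(-3) = -1.5275.
u_2 = a_2 + 1.5275·q_1 = (-0.3333, 0.6667, -2.6667).
r_{22} = ‖u_2‖ = 2.7689.

r_{22} = 2.7689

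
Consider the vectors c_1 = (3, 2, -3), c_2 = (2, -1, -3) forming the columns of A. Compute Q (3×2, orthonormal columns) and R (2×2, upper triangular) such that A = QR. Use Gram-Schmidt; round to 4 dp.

Q = [[0.6396, 0.0904], [0.4264, -0.8680], [-0.6396, -0.4883]], R = [[4.6904, 2.7716], [0.0000, 2.5136]]

e_1 = c_1/‖c_1‖ = (3, 2, -3)/4.6904 = (0.6396, 0.4264, -0.6396).
r_{12} = e_1·c_2 = 2.7716.
u_2 = c_2 − 2.7716·e_1 = (0.2273, -2.1818, -1.2273).
‖u_2‖ = 2.5136, so e_2 = (0.0904, -0.8680, -0.4883).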